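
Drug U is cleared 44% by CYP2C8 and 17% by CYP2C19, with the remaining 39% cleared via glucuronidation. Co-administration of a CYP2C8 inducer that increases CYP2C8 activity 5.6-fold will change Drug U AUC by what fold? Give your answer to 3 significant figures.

The CYP2C8 pathway (44% of clearance) increases to 5.6× activity: 0.44 × 5.6 = 2.464.
CYP2C19 (17%) and the residual 39% are unaffected.
New clearance relative to baseline: 2.464 + 0.17 + 0.39 = 3.024.
Since AUC ∝ 1/CL, the ratio is 1 / 3.024 = 0.331.

0.331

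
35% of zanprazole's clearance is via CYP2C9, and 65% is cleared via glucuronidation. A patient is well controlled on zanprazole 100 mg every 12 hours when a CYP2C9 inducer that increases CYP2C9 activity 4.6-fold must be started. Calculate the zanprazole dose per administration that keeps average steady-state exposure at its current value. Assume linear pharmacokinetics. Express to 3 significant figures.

CYP2C9: 0.35 × 4.6 = 1.61
Other: 0.65 (unchanged)
Relative clearance = 1.61 + 0.65 = 2.26.
Css,avg = (dose rate)/CL, so holding Css fixed requires dose ∝ CL: 100 × 2.26 = 226 mg.

226 mg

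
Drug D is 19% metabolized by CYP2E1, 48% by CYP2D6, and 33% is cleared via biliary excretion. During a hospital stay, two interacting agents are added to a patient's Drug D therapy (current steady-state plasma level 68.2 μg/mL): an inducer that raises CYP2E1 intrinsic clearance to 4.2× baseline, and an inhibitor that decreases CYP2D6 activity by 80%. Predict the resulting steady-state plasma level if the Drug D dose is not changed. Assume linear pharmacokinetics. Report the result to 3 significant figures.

55.7 μg/mL

The CYP2E1 pathway (19% of clearance) increases to 4.2× activity: 0.19 × 4.2 = 0.798.
The CYP2D6 pathway (48% of clearance) drops to 0.2× activity: 0.48 × 0.2 = 0.096.
Non-CYP routes (33%) are unchanged.
New clearance relative to baseline: 0.798 + 0.096 + 0.33 = 1.224.
Dividing the baseline by the relative clearance: 68.2 / 1.224 = 55.7 μg/mL.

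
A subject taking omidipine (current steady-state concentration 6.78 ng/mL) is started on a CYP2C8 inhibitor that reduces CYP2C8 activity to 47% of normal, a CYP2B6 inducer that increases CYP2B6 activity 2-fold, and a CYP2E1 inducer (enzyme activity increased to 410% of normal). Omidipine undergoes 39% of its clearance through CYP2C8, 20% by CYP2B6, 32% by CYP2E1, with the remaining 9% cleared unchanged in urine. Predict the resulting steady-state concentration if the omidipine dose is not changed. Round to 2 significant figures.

CYP2C8: 0.39 × 0.47 = 0.1833
CYP2B6: 0.2 × 2 = 0.4
CYP2E1: 0.32 × 4.1 = 1.312
Other: 0.09 (unchanged)
New clearance relative to baseline: 0.1833 + 0.4 + 1.312 + 0.09 = 1.9853.
New steady-state concentration = 6.78 / 1.9853 = 3.4 ng/mL (concentration scales inversely with clearance).

3.4 ng/mL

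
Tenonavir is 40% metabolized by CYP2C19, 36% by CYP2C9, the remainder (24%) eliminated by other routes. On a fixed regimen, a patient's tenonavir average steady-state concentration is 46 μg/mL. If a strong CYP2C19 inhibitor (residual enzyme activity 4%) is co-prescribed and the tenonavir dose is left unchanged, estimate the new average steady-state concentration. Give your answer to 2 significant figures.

The CYP2C19 pathway (40% of clearance) is reduced to 0.04× activity: 0.4 × 0.04 = 0.016.
CYP2C9 (36%) and the residual 24% are unaffected.
CL_new/CL_old = 0.016 + 0.36 + 0.24 = 0.616.
New average steady-state concentration = baseline ÷ relative clearance = 46 / 0.616 = 75 μg/mL.

75 μg/mL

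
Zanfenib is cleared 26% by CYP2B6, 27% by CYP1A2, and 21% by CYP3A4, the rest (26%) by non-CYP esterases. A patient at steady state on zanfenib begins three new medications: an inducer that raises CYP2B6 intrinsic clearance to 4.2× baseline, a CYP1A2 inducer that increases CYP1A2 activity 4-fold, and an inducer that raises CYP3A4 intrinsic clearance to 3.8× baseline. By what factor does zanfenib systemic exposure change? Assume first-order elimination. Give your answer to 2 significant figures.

The CYP2B6 pathway (26% of clearance) is boosted to 4.2× activity: 0.26 × 4.2 = 1.092.
The CYP1A2 pathway (27% of clearance) is boosted to 4× activity: 0.27 × 4 = 1.08.
The CYP3A4 pathway (21% of clearance) rises to 3.8× activity: 0.21 × 3.8 = 0.798.
The remaining 26% of clearance is unaffected.
CL_new/CL_old = 1.092 + 1.08 + 0.798 + 0.26 = 3.23.
Systemic exposure ∝ 1/CL: fold-change = 1 / 3.23 = 0.31.

0.31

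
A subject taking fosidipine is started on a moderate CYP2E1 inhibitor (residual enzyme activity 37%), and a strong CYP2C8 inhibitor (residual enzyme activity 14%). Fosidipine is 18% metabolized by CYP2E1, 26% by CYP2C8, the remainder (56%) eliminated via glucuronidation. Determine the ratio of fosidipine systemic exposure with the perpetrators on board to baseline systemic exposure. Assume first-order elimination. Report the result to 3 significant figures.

1.51

The CYP2E1 pathway (18% of clearance) falls to 0.37× activity: 0.18 × 0.37 = 0.0666.
The CYP2C8 pathway (26% of clearance) drops to 0.14× activity: 0.26 × 0.14 = 0.0364.
Non-CYP routes (56%) are unchanged.
CL_new/CL_old = 0.0666 + 0.0364 + 0.56 = 0.663.
Net systemic exposure ratio = 1 / 0.663 = 1.51.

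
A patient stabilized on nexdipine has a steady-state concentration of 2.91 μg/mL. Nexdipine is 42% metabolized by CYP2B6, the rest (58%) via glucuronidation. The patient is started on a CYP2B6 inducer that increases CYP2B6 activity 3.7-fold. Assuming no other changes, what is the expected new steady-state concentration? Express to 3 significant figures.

CYP2B6: 0.42 × 3.7 = 1.554
Other: 0.58 (unchanged)
CL_new/CL_old = 1.554 + 0.58 = 2.134.
New steady-state concentration = baseline ÷ relative clearance = 2.91 / 2.134 = 1.36 μg/mL.

1.36 μg/mL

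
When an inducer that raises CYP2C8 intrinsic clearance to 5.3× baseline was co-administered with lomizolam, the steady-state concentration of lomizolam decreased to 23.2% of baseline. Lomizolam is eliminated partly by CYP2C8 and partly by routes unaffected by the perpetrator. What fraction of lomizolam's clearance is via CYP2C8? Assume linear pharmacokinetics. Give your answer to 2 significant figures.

0.77

Let x = fm,CYP2C8. Because steady-state concentration ∝ 1/CL, relative clearance rose to 1/0.232 = 4.31.
Setting x·5.3 + (1 − x) = 4.31 and solving: x = (4.31 − 1)/(5.3 − 1) = 0.77.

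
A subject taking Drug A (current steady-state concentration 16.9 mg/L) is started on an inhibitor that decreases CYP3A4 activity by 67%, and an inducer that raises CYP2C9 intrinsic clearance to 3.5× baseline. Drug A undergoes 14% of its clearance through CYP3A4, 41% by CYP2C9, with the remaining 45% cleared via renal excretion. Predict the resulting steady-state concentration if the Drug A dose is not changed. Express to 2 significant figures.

8.8 mg/L

CYP3A4: 0.14 × 0.33 = 0.0462
CYP2C9: 0.41 × 3.5 = 1.435
Other: 0.45 (unchanged)
New clearance relative to baseline: 0.0462 + 1.435 + 0.45 = 1.9312.
New steady-state concentration = 16.9 / 1.9312 = 8.8 mg/L (concentration scales inversely with clearance).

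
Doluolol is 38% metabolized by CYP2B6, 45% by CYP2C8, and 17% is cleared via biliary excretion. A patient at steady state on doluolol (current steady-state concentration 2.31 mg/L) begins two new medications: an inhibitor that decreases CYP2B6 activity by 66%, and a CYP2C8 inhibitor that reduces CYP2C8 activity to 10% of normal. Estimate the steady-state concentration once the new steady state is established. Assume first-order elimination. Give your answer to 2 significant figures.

The CYP2B6 pathway (38% of clearance) drops to 0.34× activity: 0.38 × 0.34 = 0.1292.
The CYP2C8 pathway (45% of clearance) falls to 0.1× activity: 0.45 × 0.1 = 0.045.
Non-CYP routes (17%) are unchanged.
New clearance relative to baseline: 0.1292 + 0.045 + 0.17 = 0.3442.
Dividing the baseline by the relative clearance: 2.31 / 0.3442 = 6.7 mg/L.

6.7 mg/L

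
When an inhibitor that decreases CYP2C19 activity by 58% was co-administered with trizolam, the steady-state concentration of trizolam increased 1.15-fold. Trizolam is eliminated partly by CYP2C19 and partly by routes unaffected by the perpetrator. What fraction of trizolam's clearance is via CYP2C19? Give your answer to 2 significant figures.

Write x for the fraction cleared via CYP2C19. The observed steady-state concentration change means clearance fell to 1/1.15 = 0.8696 of baseline.
Only the CYP2C19 route changed, so 0.8696 = x·0.42 + (1 − x), giving x = 0.22.

0.22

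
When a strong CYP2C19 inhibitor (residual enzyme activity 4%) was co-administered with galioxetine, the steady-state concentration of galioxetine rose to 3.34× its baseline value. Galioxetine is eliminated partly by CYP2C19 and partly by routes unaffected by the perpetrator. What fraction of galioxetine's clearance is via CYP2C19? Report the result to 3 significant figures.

Call the CYP2C19 fraction fm. After the interaction, CL_new/CL_old = fm × 0.04 + (1 − fm).
Steady-state concentration ratio = 1 / (new CL fraction), so new CL fraction = 1 / 3.34 = 0.2994.
fm × 0.04 + 1 − fm = 0.2994  ⇒  fm × (0.04 − 1) = −0.7006  ⇒  fm = 0.730.

0.730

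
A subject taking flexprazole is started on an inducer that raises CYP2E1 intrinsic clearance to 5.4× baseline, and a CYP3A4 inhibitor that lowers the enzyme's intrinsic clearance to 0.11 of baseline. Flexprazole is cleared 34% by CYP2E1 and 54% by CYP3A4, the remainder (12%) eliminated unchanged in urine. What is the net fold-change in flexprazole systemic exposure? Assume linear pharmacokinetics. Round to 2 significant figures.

The CYP2E1 pathway (34% of clearance) is boosted to 5.4× activity: 0.34 × 5.4 = 1.836.
The CYP3A4 pathway (54% of clearance) drops to 0.11× activity: 0.54 × 0.11 = 0.0594.
The remaining 12% of clearance is unaffected.
Relative clearance = 1.836 + 0.0594 + 0.12 = 2.0154.
Because systemic exposure varies inversely with clearance, the combined effect is 1 / 2.0154 = 0.50.

0.50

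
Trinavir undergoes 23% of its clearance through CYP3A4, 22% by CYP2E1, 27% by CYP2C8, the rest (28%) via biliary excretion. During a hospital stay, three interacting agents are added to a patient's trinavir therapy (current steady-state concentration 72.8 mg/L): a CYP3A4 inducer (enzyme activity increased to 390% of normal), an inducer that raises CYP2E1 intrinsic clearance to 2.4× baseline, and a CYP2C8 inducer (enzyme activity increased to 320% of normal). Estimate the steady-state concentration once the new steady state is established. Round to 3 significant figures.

The CYP3A4 pathway (23% of clearance) increases to 3.9× activity: 0.23 × 3.9 = 0.897.
The CYP2E1 pathway (22% of clearance) is boosted to 2.4× activity: 0.22 × 2.4 = 0.528.
The CYP2C8 pathway (27% of clearance) increases to 3.2× activity: 0.27 × 3.2 = 0.864.
The remaining 28% of clearance is unaffected.
CL_new/CL_old = 0.897 + 0.528 + 0.864 + 0.28 = 2.569.
Steady-state concentration ∝ 1/CL: new value = 72.8 / 2.569 = 28.3 mg/L.

28.3 mg/L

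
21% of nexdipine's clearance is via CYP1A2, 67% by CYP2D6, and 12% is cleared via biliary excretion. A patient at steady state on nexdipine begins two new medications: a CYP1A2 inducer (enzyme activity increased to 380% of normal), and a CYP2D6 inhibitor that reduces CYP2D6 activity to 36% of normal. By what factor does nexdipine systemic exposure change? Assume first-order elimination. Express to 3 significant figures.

The CYP1A2 pathway (21% of clearance) is boosted to 3.8× activity: 0.21 × 3.8 = 0.798.
The CYP2D6 pathway (67% of clearance) drops to 0.36× activity: 0.67 × 0.36 = 0.2412.
The remaining 12% of clearance is unaffected.
Relative clearance = 0.798 + 0.2412 + 0.12 = 1.1592.
Because systemic exposure varies inversely with clearance, the combined effect is 1 / 1.1592 = 0.863.

0.863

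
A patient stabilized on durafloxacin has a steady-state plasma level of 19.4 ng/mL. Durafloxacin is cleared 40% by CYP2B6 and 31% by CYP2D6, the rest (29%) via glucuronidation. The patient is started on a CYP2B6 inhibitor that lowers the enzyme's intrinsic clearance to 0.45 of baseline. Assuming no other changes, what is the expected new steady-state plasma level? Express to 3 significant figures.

24.9 ng/mL

CYP2B6: 0.4 × 0.45 = 0.18
CYP2D6: 0.31 (unchanged)
Other: 0.29 (unchanged)
New clearance relative to baseline: 0.18 + 0.31 + 0.29 = 0.78.
Steady-state plasma level ∝ 1/CL, so new value = 19.4 / 0.78 = 24.9 ng/mL.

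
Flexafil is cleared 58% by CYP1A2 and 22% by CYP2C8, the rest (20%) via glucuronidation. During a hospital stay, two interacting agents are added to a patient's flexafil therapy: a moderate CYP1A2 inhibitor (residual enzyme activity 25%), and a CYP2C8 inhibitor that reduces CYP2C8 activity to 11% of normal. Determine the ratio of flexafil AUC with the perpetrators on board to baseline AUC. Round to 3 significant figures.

2.71

CYP1A2: 0.58 × 0.25 = 0.145
CYP2C8: 0.22 × 0.11 = 0.0242
Other: 0.2 (unchanged)
Relative clearance = 0.145 + 0.0242 + 0.2 = 0.3692.
Because AUC varies inversely with clearance, the combined effect is 1 / 0.3692 = 2.71.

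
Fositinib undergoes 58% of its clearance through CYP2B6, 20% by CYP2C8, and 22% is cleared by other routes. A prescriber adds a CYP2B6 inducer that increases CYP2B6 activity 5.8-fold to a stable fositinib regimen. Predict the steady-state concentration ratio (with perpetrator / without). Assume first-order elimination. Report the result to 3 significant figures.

0.264

The CYP2B6 pathway (58% of clearance) is boosted to 5.8× activity: 0.58 × 5.8 = 3.364.
CYP2C8 (20%) and the residual 22% are unaffected.
CL_new/CL_old = 3.364 + 0.2 + 0.22 = 3.784.
Steady-state concentration ratio = CL_old/CL_new = 1 / 3.784 = 0.264.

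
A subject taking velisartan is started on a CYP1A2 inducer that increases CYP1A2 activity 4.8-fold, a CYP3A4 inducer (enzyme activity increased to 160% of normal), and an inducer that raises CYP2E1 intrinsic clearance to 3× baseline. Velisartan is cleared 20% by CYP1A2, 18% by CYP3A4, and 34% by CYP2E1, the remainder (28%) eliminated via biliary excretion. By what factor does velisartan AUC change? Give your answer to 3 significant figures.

0.392

The CYP1A2 pathway (20% of clearance) increases to 4.8× activity: 0.2 × 4.8 = 0.96.
The CYP3A4 pathway (18% of clearance) increases to 1.6× activity: 0.18 × 1.6 = 0.288.
The CYP2E1 pathway (34% of clearance) is boosted to 3× activity: 0.34 × 3 = 1.02.
Non-CYP routes (28%) are unchanged.
Relative clearance = 0.96 + 0.288 + 1.02 + 0.28 = 2.548.
Net AUC ratio = 1 / 2.548 = 0.392.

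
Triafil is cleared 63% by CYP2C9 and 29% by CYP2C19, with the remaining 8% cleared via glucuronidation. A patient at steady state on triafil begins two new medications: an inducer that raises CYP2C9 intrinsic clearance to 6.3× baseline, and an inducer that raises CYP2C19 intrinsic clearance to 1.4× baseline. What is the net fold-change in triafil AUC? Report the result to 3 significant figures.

The CYP2C9 pathway (63% of clearance) is boosted to 6.3× activity: 0.63 × 6.3 = 3.969.
The CYP2C19 pathway (29% of clearance) is boosted to 1.4× activity: 0.29 × 1.4 = 0.406.
The remaining 8% of clearance is unaffected.
New clearance relative to baseline: 3.969 + 0.406 + 0.08 = 4.455.
Because AUC varies inversely with clearance, the combined effect is 1 / 4.455 = 0.224.

0.224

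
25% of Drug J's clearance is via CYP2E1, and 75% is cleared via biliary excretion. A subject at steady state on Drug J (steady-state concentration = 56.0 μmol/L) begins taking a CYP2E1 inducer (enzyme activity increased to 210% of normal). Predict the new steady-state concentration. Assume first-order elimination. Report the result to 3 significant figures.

The CYP2E1 pathway (25% of clearance) rises to 2.1× activity: 0.25 × 2.1 = 0.525.
Non-CYP routes (75%) are unchanged.
CL_new/CL_old = 0.525 + 0.75 = 1.275.
New steady-state concentration = baseline ÷ relative clearance = 56.0 / 1.275 = 43.9 μmol/L.

43.9 μmol/L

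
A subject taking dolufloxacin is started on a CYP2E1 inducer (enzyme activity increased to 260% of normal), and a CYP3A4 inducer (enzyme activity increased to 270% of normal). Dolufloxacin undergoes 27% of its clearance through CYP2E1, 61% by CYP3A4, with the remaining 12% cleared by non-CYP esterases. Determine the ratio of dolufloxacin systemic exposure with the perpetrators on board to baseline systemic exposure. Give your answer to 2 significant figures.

0.41

The CYP2E1 pathway (27% of clearance) rises to 2.6× activity: 0.27 × 2.6 = 0.702.
The CYP3A4 pathway (61% of clearance) is boosted to 2.7× activity: 0.61 × 2.7 = 1.647.
Non-CYP routes (12%) are unchanged.
Relative clearance = 0.702 + 1.647 + 0.12 = 2.469.
Net systemic exposure ratio = 1 / 2.469 = 0.41.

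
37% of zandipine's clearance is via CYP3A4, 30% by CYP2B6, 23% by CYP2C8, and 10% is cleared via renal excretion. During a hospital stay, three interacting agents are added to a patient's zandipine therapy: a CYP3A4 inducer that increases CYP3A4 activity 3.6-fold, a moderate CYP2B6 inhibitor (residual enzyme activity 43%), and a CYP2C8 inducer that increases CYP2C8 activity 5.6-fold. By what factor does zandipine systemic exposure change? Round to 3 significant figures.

0.351

CYP3A4: 0.37 × 3.6 = 1.332
CYP2B6: 0.3 × 0.43 = 0.129
CYP2C8: 0.23 × 5.6 = 1.288
Other: 0.1 (unchanged)
CL_new/CL_old = 1.332 + 0.129 + 1.288 + 0.1 = 2.849.
Because systemic exposure varies inversely with clearance, the combined effect is 1 / 2.849 = 0.351.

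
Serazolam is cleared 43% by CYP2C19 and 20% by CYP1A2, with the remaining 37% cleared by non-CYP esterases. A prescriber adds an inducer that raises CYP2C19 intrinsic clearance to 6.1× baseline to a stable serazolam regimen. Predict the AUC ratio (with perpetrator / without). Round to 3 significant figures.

0.313

CYP2C19: 0.43 × 6.1 = 2.623
CYP1A2: 0.2 (unchanged)
Other: 0.37 (unchanged)
CL_new/CL_old = 2.623 + 0.2 + 0.37 = 3.193.
Since AUC ∝ 1/CL, the ratio is 1 / 3.193 = 0.313.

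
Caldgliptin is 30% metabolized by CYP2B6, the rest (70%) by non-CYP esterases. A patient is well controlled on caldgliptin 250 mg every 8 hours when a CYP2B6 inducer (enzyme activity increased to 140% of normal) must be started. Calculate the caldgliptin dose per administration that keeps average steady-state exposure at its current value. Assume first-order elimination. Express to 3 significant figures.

The CYP2B6 pathway (30% of clearance) rises to 1.4× activity: 0.3 × 1.4 = 0.42.
Non-CYP routes (70%) are unchanged.
Relative clearance = 0.42 + 0.7 = 1.12.
To maintain the same steady-state level, dose must scale with clearance: new dose = 250 × 1.12 = 280 mg.

280 mg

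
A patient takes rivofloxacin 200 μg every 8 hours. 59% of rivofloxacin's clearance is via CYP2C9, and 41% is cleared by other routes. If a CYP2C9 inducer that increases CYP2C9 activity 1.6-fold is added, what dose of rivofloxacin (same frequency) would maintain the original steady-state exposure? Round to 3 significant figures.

The CYP2C9 pathway (59% of clearance) is boosted to 1.6× activity: 0.59 × 1.6 = 0.944.
The remaining 41% of clearance is unaffected.
CL_new/CL_old = 0.944 + 0.41 = 1.354.
Css,avg = (dose rate)/CL, so holding Css fixed requires dose ∝ CL: 200 × 1.354 = 271 μg.

271 μg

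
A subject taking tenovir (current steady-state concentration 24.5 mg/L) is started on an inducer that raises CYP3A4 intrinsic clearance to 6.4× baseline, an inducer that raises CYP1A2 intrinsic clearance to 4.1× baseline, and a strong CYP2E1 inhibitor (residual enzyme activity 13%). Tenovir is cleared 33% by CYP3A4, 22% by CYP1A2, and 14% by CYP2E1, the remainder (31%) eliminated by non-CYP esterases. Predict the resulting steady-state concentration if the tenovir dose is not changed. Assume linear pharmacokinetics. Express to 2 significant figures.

7.3 mg/L

CYP3A4: 0.33 × 6.4 = 2.112
CYP1A2: 0.22 × 4.1 = 0.902
CYP2E1: 0.14 × 0.13 = 0.0182
Other: 0.31 (unchanged)
Relative clearance = 2.112 + 0.902 + 0.0182 + 0.31 = 3.3422.
Dividing the baseline by the relative clearance: 24.5 / 3.3422 = 7.3 mg/L.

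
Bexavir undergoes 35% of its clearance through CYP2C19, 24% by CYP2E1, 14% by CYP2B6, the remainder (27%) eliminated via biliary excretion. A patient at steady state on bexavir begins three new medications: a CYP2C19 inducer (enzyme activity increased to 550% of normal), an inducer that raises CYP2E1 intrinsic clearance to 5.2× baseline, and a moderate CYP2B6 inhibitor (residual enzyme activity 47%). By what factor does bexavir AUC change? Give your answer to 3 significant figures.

0.285

The CYP2C19 pathway (35% of clearance) rises to 5.5× activity: 0.35 × 5.5 = 1.925.
The CYP2E1 pathway (24% of clearance) rises to 5.2× activity: 0.24 × 5.2 = 1.248.
The CYP2B6 pathway (14% of clearance) is reduced to 0.47× activity: 0.14 × 0.47 = 0.0658.
Non-CYP routes (27%) are unchanged.
CL_new/CL_old = 1.925 + 1.248 + 0.0658 + 0.27 = 3.5088.
Because AUC varies inversely with clearance, the combined effect is 1 / 3.5088 = 0.285.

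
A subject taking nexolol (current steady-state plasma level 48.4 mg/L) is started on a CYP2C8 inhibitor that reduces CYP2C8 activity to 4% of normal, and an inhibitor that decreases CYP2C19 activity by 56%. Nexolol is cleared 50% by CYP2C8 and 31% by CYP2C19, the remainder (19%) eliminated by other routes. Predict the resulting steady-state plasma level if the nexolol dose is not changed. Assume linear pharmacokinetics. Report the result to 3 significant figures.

CYP2C8: 0.5 × 0.04 = 0.02
CYP2C19: 0.31 × 0.44 = 0.1364
Other: 0.19 (unchanged)
Relative clearance = 0.02 + 0.1364 + 0.19 = 0.3464.
New steady-state plasma level = 48.4 / 0.3464 = 140 mg/L (concentration scales inversely with clearance).

140 mg/L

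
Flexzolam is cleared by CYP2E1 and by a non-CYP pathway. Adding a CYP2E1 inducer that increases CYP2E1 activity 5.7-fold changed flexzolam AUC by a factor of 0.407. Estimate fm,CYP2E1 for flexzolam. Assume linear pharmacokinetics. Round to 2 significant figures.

0.31

Call the CYP2E1 fraction fm. After the interaction, CL_new/CL_old = fm × 5.7 + (1 − fm).
AUC ratio = 1 / (new CL fraction), so new CL fraction = 1 / 0.407 = 2.457.
fm × 5.7 + 1 − fm = 2.457  ⇒  fm × (5.7 − 1) = 1.457  ⇒  fm = 0.31.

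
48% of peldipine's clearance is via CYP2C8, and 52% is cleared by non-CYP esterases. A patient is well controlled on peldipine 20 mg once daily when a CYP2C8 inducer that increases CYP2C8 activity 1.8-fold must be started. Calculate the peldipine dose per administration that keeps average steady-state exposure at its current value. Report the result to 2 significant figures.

28 mg

The CYP2C8 pathway (48% of clearance) is boosted to 1.8× activity: 0.48 × 1.8 = 0.864.
Non-CYP routes (52%) are unchanged.
New clearance relative to baseline: 0.864 + 0.52 = 1.384.
Css,avg = (dose rate)/CL, so holding Css fixed requires dose ∝ CL: 20 × 1.384 = 28 mg.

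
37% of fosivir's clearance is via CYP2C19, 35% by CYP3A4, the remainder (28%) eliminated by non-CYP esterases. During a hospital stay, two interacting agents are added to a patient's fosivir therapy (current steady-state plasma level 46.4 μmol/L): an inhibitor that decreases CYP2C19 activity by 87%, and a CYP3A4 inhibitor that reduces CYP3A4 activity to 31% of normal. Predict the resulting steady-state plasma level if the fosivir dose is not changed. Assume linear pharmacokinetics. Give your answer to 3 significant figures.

106 μmol/L

CYP2C19: 0.37 × 0.13 = 0.0481
CYP3A4: 0.35 × 0.31 = 0.1085
Other: 0.28 (unchanged)
CL_new/CL_old = 0.0481 + 0.1085 + 0.28 = 0.4366.
New steady-state plasma level = 46.4 / 0.4366 = 106 μmol/L (concentration scales inversely with clearance).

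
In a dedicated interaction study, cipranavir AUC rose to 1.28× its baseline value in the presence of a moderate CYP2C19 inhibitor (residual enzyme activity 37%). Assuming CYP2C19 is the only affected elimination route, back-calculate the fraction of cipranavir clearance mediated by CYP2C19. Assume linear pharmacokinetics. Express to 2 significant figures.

0.35

CL'/CL = 1 / 1.28 = 0.7812
0.37·fm + (1 − fm) = 0.7812
fm = (0.7812 − 1) / (0.37 − 1) = 0.35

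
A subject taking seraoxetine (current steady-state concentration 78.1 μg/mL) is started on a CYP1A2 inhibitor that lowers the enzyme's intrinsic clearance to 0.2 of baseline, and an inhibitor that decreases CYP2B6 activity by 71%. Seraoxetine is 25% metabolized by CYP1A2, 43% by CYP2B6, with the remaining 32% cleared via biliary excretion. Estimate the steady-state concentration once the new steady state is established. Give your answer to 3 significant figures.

158 μg/mL

CYP1A2: 0.25 × 0.2 = 0.05
CYP2B6: 0.43 × 0.29 = 0.1247
Other: 0.32 (unchanged)
Relative clearance = 0.05 + 0.1247 + 0.32 = 0.4947.
New steady-state concentration = 78.1 / 0.4947 = 158 μg/mL (concentration scales inversely with clearance).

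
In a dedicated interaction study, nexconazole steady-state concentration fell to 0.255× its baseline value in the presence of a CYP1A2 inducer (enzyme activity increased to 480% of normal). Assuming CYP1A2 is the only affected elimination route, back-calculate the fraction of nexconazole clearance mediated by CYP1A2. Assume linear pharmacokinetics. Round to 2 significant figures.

0.77

CL'/CL = 1 / 0.255 = 3.922
4.8·fm + (1 − fm) = 3.922
fm = (3.922 − 1) / (4.8 − 1) = 0.77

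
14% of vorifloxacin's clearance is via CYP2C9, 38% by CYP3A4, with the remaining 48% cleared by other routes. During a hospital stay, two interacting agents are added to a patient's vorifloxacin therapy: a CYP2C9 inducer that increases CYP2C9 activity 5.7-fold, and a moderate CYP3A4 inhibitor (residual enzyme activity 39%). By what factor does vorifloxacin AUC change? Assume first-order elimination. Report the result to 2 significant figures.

0.70

The CYP2C9 pathway (14% of clearance) is boosted to 5.7× activity: 0.14 × 5.7 = 0.798.
The CYP3A4 pathway (38% of clearance) falls to 0.39× activity: 0.38 × 0.39 = 0.1482.
Non-CYP routes (48%) are unchanged.
CL_new/CL_old = 0.798 + 0.1482 + 0.48 = 1.4262.
AUC ∝ 1/CL: fold-change = 1 / 1.4262 = 0.70.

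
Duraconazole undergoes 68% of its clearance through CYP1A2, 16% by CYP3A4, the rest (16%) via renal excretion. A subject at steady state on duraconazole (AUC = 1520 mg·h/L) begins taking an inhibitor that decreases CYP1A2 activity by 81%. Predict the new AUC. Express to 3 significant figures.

3.38 × 10³ mg·h/L

The CYP1A2 pathway (68% of clearance) falls to 0.19× activity: 0.68 × 0.19 = 0.1292.
CYP3A4 (16%) and the residual 16% are unaffected.
Relative clearance = 0.1292 + 0.16 + 0.16 = 0.4492.
AUC ∝ 1/CL, so new value = 1520 / 0.4492 = 3.38 × 10³ mg·h/L.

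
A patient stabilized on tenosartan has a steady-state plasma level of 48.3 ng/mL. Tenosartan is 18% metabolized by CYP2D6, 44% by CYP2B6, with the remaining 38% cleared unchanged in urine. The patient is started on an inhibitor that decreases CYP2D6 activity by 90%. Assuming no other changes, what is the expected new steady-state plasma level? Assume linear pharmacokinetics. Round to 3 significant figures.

The CYP2D6 pathway (18% of clearance) drops to 0.1× activity: 0.18 × 0.1 = 0.018.
CYP2B6 (44%) and the residual 38% are unaffected.
Relative clearance = 0.018 + 0.44 + 0.38 = 0.838.
With dosing unchanged, steady-state plasma level scales as 1/CL: 48.3 / 0.838 = 57.6 ng/mL.

57.6 ng/mL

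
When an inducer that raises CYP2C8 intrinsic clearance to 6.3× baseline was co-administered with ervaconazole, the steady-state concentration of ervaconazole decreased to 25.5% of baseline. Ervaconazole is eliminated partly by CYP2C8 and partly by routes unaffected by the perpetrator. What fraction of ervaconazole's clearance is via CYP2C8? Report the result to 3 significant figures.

Write x for the fraction cleared via CYP2C8. The observed steady-state concentration change means clearance rose to 1/0.255 = 3.922 of baseline.
Only the CYP2C8 route changed, so 3.922 = x·6.3 + (1 − x), giving x = 0.551.

0.551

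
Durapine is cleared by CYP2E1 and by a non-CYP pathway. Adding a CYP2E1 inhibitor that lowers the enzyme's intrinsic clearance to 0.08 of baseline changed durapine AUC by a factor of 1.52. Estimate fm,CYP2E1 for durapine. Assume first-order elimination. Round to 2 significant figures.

Let fm be the CYP2E1 fraction. New clearance relative to baseline = fm × 0.08 + (1 − fm).
AUC ratio = 1 / (new CL fraction), so new CL fraction = 1 / 1.52 = 0.6579.
fm × 0.08 + 1 − fm = 0.6579  ⇒  fm × (0.08 − 1) = −0.3421  ⇒  fm = 0.37.

0.37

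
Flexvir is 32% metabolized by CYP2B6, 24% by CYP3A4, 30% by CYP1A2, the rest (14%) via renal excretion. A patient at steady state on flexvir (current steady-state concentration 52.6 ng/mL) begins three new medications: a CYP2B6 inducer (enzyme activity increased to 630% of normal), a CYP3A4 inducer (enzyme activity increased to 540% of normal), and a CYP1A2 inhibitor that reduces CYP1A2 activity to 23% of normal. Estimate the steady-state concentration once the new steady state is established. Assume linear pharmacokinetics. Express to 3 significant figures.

14.9 ng/mL

CYP2B6: 0.32 × 6.3 = 2.016
CYP3A4: 0.24 × 5.4 = 1.296
CYP1A2: 0.3 × 0.23 = 0.069
Other: 0.14 (unchanged)
Relative clearance = 2.016 + 1.296 + 0.069 + 0.14 = 3.521.
New steady-state concentration = 52.6 / 3.521 = 14.9 ng/mL (concentration scales inversely with clearance).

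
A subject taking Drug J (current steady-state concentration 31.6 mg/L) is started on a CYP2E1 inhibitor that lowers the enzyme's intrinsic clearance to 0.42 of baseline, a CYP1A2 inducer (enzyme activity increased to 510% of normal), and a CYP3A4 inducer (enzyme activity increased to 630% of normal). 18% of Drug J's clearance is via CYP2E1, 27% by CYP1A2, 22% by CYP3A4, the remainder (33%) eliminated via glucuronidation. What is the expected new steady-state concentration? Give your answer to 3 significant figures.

CYP2E1: 0.18 × 0.42 = 0.0756
CYP1A2: 0.27 × 5.1 = 1.377
CYP3A4: 0.22 × 6.3 = 1.386
Other: 0.33 (unchanged)
Relative clearance = 0.0756 + 1.377 + 1.386 + 0.33 = 3.1686.
Dividing the baseline by the relative clearance: 31.6 / 3.1686 = 9.97 mg/L.

9.97 mg/L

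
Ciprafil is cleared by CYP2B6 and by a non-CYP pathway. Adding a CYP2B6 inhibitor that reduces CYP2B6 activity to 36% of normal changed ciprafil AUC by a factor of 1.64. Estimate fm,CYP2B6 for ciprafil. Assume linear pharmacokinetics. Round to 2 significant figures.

Call the CYP2B6 fraction fm. After the interaction, CL_new/CL_old = fm × 0.36 + (1 − fm).
AUC ratio = 1 / (new CL fraction), so new CL fraction = 1 / 1.64 = 0.6098.
fm × 0.36 + 1 − fm = 0.6098  ⇒  fm × (0.36 − 1) = −0.3902  ⇒  fm = 0.61.

0.61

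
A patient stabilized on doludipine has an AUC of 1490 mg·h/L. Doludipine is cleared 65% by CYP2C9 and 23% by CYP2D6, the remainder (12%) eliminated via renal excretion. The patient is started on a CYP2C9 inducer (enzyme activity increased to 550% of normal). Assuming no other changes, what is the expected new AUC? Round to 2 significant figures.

3.8 × 10² mg·h/L

The CYP2C9 pathway (65% of clearance) rises to 5.5× activity: 0.65 × 5.5 = 3.575.
CYP2D6 (23%) and the residual 12% are unaffected.
New clearance relative to baseline: 3.575 + 0.23 + 0.12 = 3.925.
AUC ∝ 1/CL, so new value = 1490 / 3.925 = 3.8 × 10² mg·h/L.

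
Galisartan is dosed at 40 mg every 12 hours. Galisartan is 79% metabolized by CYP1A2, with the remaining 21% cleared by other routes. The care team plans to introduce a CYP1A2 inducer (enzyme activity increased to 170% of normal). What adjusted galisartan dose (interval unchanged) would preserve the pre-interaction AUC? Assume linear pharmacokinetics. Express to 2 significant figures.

62 mg

The CYP1A2 pathway (79% of clearance) increases to 1.7× activity: 0.79 × 1.7 = 1.343.
The remaining 21% of clearance is unaffected.
New clearance relative to baseline: 1.343 + 0.21 = 1.553.
To maintain the same steady-state level, dose must scale with clearance: new dose = 40 × 1.553 = 62 mg.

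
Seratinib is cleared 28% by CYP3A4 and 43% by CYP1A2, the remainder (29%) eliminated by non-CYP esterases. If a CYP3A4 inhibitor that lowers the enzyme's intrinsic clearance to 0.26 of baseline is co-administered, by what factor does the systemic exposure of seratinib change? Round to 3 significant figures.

1.26

The CYP3A4 pathway (28% of clearance) falls to 0.26× activity: 0.28 × 0.26 = 0.0728.
CYP1A2 (43%) and the residual 29% are unaffected.
CL_new/CL_old = 0.0728 + 0.43 + 0.29 = 0.7928.
Since systemic exposure ∝ 1/CL, the ratio is 1 / 0.7928 = 1.26.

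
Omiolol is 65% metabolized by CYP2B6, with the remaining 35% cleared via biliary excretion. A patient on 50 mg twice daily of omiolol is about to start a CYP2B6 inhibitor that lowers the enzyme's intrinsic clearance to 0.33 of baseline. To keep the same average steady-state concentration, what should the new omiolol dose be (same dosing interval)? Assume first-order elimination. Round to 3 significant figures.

The CYP2B6 pathway (65% of clearance) is reduced to 0.33× activity: 0.65 × 0.33 = 0.2145.
The remaining 35% of clearance is unaffected.
CL_new/CL_old = 0.2145 + 0.35 = 0.5645.
Exposure is unchanged when dose changes in proportion to clearance. New dose = 50 mg × 0.5645 = 28.2 mg.

28.2 mg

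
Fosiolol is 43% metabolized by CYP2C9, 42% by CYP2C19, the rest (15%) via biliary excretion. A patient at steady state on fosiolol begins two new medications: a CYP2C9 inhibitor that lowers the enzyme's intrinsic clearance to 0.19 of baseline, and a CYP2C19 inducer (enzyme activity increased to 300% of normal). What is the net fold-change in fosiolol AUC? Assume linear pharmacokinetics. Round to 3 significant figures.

0.670

The CYP2C9 pathway (43% of clearance) is reduced to 0.19× activity: 0.43 × 0.19 = 0.0817.
The CYP2C19 pathway (42% of clearance) rises to 3× activity: 0.42 × 3 = 1.26.
Non-CYP routes (15%) are unchanged.
CL_new/CL_old = 0.0817 + 1.26 + 0.15 = 1.4917.
AUC ∝ 1/CL: fold-change = 1 / 1.4917 = 0.670.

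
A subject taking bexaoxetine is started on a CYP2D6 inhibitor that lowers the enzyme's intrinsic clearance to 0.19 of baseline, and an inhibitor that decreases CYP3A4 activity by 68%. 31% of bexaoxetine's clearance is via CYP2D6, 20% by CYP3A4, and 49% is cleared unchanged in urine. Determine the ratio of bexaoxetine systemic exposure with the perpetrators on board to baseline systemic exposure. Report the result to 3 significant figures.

CYP2D6: 0.31 × 0.19 = 0.0589
CYP3A4: 0.2 × 0.32 = 0.064
Other: 0.49 (unchanged)
Relative clearance = 0.0589 + 0.064 + 0.49 = 0.6129.
Systemic exposure ∝ 1/CL: fold-change = 1 / 0.6129 = 1.63.

1.63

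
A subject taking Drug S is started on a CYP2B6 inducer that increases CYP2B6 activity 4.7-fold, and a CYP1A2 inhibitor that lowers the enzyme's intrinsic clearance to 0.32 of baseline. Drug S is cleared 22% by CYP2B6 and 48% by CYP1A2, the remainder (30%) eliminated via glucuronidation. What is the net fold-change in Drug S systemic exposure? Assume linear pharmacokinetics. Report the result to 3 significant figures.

The CYP2B6 pathway (22% of clearance) is boosted to 4.7× activity: 0.22 × 4.7 = 1.034.
The CYP1A2 pathway (48% of clearance) is reduced to 0.32× activity: 0.48 × 0.32 = 0.1536.
Non-CYP routes (30%) are unchanged.
New clearance relative to baseline: 1.034 + 0.1536 + 0.3 = 1.4876.
Net systemic exposure ratio = 1 / 1.4876 = 0.672.

0.672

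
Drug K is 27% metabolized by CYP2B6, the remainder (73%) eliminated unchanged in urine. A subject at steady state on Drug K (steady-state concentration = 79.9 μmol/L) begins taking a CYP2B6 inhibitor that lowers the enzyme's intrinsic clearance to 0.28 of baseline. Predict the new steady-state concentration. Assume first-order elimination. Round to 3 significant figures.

99.2 μmol/L

CYP2B6: 0.27 × 0.28 = 0.0756
Other: 0.73 (unchanged)
New clearance relative to baseline: 0.0756 + 0.73 = 0.8056.
New steady-state concentration = baseline ÷ relative clearance = 79.9 / 0.8056 = 99.2 μmol/L.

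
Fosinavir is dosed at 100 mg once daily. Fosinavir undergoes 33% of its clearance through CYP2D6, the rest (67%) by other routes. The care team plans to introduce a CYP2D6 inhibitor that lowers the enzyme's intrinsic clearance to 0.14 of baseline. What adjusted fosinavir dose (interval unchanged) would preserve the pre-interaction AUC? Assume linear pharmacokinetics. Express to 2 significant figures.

72 mg

CYP2D6: 0.33 × 0.14 = 0.0462
Other: 0.67 (unchanged)
CL_new/CL_old = 0.0462 + 0.67 = 0.7162.
Css,avg = (dose rate)/CL, so holding Css fixed requires dose ∝ CL: 100 × 0.7162 = 72 mg.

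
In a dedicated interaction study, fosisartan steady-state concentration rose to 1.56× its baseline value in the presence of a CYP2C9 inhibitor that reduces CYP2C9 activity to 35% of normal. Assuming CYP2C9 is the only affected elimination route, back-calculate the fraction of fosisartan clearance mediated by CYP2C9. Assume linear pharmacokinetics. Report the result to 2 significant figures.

Let fm be the CYP2C9 fraction. New clearance relative to baseline = fm × 0.35 + (1 − fm).
Steady-state concentration ratio = 1 / (new CL fraction), so new CL fraction = 1 / 1.56 = 0.641.
fm × 0.35 + 1 − fm = 0.641  ⇒  fm × (0.35 − 1) = −0.359  ⇒  fm = 0.55.

0.55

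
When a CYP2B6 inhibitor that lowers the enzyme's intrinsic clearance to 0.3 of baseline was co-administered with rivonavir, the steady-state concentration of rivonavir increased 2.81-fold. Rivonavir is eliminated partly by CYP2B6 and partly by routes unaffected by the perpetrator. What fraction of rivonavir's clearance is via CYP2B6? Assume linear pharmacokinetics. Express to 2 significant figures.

Let x = fm,CYP2B6. Because steady-state concentration ∝ 1/CL, relative clearance fell to 1/2.81 = 0.3559.
Only the CYP2B6 route changed, so 0.3559 = x·0.3 + (1 − x), giving x = 0.92.

0.92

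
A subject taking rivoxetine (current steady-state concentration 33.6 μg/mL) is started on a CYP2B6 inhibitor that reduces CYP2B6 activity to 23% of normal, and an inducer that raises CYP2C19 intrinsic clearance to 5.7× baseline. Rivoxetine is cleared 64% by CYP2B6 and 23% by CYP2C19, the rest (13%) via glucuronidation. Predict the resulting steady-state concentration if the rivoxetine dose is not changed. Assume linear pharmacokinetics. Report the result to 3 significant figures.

The CYP2B6 pathway (64% of clearance) is reduced to 0.23× activity: 0.64 × 0.23 = 0.1472.
The CYP2C19 pathway (23% of clearance) is boosted to 5.7× activity: 0.23 × 5.7 = 1.311.
Non-CYP routes (13%) are unchanged.
Relative clearance = 0.1472 + 1.311 + 0.13 = 1.5882.
New steady-state concentration = 33.6 / 1.5882 = 21.2 μg/mL (concentration scales inversely with clearance).

21.2 μg/mL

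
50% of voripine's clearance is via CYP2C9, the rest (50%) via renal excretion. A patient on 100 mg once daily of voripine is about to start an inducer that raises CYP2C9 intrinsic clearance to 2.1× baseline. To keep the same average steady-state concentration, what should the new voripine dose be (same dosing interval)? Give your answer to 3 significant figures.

CYP2C9: 0.5 × 2.1 = 1.05
Other: 0.5 (unchanged)
CL_new/CL_old = 1.05 + 0.5 = 1.55.
To maintain the same steady-state level, dose must scale with clearance: new dose = 100 × 1.55 = 155 mg.

155 mg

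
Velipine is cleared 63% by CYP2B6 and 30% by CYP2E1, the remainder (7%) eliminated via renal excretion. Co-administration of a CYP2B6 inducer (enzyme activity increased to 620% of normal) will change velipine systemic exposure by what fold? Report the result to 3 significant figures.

0.234

CYP2B6: 0.63 × 6.2 = 3.906
CYP2E1: 0.3 (unchanged)
Other: 0.07 (unchanged)
Relative clearance = 3.906 + 0.3 + 0.07 = 4.276.
Systemic exposure is inversely proportional to clearance, so the fold-change is 1 / 4.276 = 0.234.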